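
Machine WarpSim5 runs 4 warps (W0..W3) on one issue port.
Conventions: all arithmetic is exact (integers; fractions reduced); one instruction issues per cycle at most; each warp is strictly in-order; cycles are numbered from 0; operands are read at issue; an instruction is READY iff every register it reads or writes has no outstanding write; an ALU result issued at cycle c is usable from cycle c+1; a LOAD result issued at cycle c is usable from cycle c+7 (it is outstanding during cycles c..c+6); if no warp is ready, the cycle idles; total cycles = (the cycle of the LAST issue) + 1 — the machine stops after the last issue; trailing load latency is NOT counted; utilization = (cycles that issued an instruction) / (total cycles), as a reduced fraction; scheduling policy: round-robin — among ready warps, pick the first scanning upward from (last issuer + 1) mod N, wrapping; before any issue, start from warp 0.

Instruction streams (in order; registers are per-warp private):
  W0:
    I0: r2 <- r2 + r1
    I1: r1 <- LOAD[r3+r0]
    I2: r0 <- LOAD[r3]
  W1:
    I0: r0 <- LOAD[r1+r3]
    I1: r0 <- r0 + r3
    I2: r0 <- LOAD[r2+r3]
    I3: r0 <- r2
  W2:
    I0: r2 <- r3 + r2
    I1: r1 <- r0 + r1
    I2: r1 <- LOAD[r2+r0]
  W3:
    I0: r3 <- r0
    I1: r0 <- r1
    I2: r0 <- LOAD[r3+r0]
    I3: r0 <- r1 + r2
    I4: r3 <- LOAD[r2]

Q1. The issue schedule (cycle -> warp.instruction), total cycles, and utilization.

cycle 0: W0.I0
cycle 1: W1.I0
cycle 2: W2.I0
cycle 3: W3.I0
cycle 4: W0.I1
cycle 5: W2.I1
cycle 6: W3.I1
cycle 7: W0.I2
cycle 8: W1.I1
cycle 9: W2.I2
cycle 10: W3.I2
cycle 11: W1.I2
cycle 12: idle
cycle 13: idle
cycle 14: idle
cycle 15: idle
cycle 16: idle
cycle 17: W3.I3
cycle 18: W1.I3
cycle 19: W3.I4

Answer: 20 cycles, utilization 3/4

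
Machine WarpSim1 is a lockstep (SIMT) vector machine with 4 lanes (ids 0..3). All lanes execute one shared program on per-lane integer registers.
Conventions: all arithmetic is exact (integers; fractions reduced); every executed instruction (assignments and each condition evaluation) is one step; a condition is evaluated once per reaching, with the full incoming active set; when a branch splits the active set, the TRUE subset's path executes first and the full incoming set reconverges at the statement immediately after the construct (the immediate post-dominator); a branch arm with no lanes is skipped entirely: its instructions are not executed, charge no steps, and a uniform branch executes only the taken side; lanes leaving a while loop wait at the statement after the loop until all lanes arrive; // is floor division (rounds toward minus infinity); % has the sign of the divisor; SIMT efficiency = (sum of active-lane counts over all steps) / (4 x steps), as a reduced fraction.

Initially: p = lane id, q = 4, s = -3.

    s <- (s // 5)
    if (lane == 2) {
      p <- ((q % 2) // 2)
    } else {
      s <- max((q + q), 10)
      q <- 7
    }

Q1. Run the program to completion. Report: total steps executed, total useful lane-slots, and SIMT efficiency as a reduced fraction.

Answer: 5 steps, 15 useful, 3/4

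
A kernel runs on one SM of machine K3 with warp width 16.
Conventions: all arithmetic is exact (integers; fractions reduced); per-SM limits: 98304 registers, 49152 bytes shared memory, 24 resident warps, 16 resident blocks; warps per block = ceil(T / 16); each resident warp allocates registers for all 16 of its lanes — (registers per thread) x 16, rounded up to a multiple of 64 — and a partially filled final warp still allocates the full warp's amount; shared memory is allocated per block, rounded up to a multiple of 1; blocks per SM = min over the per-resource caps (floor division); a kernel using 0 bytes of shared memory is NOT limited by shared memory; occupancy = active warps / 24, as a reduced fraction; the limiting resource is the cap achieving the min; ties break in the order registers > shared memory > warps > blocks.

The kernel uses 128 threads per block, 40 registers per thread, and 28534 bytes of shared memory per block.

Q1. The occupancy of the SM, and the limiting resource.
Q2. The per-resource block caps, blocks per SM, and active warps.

Answer: occupancy 1/3, limited by shared memory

registers: 19 blocks
shared memory: 1 block
warps: 3 blocks
blocks: 16 blocks

Answer: 1 block, 8 active warps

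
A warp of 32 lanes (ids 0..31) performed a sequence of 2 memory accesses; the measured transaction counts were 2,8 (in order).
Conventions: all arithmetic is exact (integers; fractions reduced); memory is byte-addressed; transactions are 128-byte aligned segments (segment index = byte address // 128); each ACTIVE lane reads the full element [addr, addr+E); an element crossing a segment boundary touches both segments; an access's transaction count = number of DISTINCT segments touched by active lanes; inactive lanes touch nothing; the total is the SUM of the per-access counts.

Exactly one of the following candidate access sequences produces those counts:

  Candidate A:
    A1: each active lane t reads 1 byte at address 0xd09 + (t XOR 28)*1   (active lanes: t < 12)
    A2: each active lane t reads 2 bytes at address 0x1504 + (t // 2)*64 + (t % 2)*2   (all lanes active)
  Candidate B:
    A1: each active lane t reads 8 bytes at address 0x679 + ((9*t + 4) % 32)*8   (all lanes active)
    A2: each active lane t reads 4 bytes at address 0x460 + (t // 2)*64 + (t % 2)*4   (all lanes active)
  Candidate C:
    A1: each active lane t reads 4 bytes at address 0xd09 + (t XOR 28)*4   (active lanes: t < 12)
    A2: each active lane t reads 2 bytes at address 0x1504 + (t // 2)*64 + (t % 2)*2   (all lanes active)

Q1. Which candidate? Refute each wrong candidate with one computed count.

A: A1 gives 1 transaction, not 2
B: A1 gives 3 transactions, not 2
C: all counts match (2,8)

Answer: C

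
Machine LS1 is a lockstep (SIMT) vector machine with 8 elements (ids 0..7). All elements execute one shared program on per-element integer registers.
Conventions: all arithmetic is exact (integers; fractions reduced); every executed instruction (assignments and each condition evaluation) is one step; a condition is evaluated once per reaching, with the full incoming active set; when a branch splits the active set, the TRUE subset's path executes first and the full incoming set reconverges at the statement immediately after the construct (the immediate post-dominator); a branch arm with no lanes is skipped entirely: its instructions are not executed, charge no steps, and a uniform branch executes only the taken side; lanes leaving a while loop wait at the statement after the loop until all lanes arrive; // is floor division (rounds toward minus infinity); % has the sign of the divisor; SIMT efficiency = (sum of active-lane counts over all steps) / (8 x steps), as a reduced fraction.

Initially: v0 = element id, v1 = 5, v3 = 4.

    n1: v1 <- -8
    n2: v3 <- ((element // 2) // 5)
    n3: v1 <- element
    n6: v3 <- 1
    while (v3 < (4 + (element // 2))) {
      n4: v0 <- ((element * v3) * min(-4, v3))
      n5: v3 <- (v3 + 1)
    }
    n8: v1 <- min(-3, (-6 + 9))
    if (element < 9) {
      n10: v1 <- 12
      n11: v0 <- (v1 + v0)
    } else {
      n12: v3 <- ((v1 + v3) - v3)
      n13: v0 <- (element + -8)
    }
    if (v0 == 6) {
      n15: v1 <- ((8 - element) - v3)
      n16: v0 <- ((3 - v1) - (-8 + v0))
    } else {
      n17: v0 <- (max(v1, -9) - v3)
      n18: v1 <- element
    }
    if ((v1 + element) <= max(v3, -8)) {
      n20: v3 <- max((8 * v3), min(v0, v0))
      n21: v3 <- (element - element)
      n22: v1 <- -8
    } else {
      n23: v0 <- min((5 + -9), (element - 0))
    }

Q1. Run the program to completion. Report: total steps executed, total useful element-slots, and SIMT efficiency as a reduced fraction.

Answer: 35 steps, 226 useful, 113/140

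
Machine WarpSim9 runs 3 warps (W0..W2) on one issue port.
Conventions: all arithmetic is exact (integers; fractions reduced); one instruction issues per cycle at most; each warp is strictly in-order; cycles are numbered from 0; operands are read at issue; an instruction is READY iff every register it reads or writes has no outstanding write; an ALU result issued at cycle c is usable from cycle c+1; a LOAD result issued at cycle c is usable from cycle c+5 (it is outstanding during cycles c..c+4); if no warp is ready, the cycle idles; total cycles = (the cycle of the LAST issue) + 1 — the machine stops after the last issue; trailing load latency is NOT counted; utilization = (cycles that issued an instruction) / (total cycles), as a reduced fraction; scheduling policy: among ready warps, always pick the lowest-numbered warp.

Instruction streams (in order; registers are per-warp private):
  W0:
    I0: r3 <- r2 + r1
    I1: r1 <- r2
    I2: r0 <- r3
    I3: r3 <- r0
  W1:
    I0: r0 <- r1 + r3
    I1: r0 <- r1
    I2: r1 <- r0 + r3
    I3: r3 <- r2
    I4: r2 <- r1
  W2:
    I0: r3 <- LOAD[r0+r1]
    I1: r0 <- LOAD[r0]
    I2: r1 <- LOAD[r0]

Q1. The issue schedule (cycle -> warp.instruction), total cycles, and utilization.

cycle 0: W0.I0
cycle 1: W0.I1
cycle 2: W0.I2
cycle 3: W0.I3
cycle 4: W1.I0
cycle 5: W1.I1
cycle 6: W1.I2
cycle 7: W1.I3
cycle 8: W1.I4
cycle 9: W2.I0
cycle 10: W2.I1
cycle 11: idle
cycle 12: idle
cycle 13: idle
cycle 14: idle
cycle 15: W2.I2

Answer: 16 cycles, utilization 3/4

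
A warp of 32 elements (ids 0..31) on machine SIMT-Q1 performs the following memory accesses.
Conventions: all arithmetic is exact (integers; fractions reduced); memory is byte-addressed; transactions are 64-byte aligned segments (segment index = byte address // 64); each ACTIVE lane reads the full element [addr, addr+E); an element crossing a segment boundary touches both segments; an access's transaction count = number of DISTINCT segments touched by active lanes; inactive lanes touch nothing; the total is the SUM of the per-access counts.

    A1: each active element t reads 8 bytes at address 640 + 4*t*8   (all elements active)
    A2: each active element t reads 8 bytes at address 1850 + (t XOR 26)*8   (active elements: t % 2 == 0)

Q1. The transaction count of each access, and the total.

A1: 16 transactions
A2: 5 transactions

Answer: 16,5; total 21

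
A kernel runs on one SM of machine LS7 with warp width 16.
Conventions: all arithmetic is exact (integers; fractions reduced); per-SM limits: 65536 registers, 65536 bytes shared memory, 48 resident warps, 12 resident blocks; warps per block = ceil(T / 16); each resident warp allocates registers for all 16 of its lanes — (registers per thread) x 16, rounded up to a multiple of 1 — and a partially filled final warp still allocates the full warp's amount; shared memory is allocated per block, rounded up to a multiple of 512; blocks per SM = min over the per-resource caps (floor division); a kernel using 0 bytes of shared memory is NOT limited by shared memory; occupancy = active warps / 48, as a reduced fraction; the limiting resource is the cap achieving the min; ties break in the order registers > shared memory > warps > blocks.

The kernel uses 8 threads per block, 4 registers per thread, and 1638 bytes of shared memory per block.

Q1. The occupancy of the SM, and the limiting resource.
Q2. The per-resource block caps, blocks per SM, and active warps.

Answer: occupancy 1/4, limited by blocks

registers: 1024 blocks
shared memory: 32 blocks
warps: 48 blocks
blocks: 12 blocks

Answer: 12 blocks, 12 active warps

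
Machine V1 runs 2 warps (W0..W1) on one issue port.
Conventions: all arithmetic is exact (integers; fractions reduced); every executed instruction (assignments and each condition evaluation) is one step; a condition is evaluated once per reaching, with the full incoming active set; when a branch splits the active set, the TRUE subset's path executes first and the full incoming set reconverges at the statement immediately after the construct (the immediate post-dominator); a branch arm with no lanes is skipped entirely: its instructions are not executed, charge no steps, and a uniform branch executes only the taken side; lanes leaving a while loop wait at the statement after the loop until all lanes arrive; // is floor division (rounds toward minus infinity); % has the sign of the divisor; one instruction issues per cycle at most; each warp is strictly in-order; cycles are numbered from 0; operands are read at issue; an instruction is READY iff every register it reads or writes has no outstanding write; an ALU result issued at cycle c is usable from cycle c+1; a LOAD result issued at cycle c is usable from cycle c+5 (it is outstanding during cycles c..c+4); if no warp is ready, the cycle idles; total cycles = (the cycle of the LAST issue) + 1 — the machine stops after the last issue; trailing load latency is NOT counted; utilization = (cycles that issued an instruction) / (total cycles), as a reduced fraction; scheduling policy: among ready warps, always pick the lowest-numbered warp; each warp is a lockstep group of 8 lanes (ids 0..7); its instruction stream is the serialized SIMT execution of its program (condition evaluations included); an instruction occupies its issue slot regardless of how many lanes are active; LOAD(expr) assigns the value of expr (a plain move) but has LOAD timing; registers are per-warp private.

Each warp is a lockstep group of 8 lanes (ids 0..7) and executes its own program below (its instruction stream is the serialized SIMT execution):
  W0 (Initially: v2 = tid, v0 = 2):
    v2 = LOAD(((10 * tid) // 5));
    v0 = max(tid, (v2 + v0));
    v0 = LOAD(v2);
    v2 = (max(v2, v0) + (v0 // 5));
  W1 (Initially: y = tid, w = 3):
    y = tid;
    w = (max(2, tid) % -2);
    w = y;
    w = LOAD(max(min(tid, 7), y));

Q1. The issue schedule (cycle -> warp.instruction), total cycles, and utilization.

cycle 0: W0.I0
cycle 1: W1.I0
cycle 2: W1.I1
cycle 3: W1.I2
cycle 4: W1.I3
cycle 5: W0.I1
cycle 6: W0.I2
cycle 7: idle
cycle 8: idle
cycle 9: idle
cycle 10: idle
cycle 11: W0.I3

Answer: 12 cycles, utilization 2/3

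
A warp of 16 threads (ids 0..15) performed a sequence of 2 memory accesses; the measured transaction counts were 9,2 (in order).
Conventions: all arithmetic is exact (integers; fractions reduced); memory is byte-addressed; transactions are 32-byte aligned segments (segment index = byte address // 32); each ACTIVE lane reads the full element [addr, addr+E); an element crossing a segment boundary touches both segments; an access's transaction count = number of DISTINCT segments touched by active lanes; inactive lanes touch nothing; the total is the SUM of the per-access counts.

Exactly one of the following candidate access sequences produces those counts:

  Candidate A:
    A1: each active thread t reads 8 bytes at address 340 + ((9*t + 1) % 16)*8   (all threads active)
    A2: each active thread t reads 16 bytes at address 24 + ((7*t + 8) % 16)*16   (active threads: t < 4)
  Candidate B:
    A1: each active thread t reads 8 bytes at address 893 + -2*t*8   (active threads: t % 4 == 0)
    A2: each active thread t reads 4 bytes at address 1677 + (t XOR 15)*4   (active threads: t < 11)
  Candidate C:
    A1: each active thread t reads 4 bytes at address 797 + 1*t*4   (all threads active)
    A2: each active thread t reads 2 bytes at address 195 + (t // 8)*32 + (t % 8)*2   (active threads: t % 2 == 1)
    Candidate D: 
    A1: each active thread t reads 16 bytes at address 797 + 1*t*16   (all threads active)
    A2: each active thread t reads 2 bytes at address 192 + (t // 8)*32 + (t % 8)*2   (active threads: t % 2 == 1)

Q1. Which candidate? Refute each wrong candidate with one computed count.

A: A1 gives 5 transactions, not 9
B: A1 gives 8 transactions, not 9
C: A1 gives 3 transactions, not 9
D: all counts match (9,2)

Answer: D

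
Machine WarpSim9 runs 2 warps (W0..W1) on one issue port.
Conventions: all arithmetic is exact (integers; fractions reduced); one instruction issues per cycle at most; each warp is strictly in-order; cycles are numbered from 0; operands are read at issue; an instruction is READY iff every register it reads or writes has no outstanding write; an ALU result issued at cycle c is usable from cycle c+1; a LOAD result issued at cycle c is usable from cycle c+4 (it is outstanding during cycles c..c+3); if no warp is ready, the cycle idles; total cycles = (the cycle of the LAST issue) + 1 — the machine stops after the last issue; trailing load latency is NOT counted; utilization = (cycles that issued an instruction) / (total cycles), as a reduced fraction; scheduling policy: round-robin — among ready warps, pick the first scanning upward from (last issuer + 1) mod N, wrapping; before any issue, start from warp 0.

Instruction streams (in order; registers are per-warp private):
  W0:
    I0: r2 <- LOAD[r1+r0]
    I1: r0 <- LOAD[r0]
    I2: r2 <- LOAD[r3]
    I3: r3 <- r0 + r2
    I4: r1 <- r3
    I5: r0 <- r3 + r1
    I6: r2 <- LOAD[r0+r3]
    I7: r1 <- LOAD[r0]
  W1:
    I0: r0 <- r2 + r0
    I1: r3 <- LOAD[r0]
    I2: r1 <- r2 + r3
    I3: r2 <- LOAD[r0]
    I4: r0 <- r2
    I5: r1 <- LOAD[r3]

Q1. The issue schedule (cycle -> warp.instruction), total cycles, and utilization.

cycle 0: W0.I0
cycle 1: W1.I0
cycle 2: W0.I1
cycle 3: W1.I1
cycle 4: W0.I2
cycle 5: idle
cycle 6: idle
cycle 7: W1.I2
cycle 8: W0.I3
cycle 9: W1.I3
cycle 10: W0.I4
cycle 11: W0.I5
cycle 12: W0.I6
cycle 13: W1.I4
cycle 14: W0.I7
cycle 15: W1.I5

Answer: 16 cycles, utilization 7/8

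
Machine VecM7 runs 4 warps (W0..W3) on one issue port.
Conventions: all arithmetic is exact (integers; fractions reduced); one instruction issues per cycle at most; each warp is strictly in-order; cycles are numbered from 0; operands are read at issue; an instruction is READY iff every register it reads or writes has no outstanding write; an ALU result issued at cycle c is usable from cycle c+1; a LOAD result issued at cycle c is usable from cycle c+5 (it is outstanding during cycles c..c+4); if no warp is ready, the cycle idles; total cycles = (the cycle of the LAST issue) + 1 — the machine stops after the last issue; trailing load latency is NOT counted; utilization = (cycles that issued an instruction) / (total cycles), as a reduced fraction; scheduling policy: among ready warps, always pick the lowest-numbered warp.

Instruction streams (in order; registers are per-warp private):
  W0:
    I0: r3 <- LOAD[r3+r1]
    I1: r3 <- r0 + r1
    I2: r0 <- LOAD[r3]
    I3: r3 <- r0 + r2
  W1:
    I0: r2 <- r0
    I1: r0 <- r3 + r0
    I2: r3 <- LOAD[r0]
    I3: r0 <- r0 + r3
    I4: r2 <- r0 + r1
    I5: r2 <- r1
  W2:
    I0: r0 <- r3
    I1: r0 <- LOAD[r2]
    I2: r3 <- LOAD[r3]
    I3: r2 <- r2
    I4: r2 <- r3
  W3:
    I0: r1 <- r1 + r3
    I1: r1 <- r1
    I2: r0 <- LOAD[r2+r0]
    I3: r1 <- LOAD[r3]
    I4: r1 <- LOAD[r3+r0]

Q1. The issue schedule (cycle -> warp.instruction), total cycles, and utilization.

cycle 0: W0.I0
cycle 1: W1.I0
cycle 2: W1.I1
cycle 3: W1.I2
cycle 4: W2.I0
cycle 5: W0.I1
cycle 6: W0.I2
cycle 7: W2.I1
cycle 8: W1.I3
cycle 9: W1.I4
cycle 10: W1.I5
cycle 11: W0.I3
cycle 12: W2.I2
cycle 13: W2.I3
cycle 14: W3.I0
cycle 15: W3.I1
cycle 16: W3.I2
cycle 17: W2.I4
cycle 18: W3.I3
cycle 19: idle
cycle 20: idle
cycle 21: idle
cycle 22: idle
cycle 23: W3.I4

Answer: 24 cycles, utilization 5/6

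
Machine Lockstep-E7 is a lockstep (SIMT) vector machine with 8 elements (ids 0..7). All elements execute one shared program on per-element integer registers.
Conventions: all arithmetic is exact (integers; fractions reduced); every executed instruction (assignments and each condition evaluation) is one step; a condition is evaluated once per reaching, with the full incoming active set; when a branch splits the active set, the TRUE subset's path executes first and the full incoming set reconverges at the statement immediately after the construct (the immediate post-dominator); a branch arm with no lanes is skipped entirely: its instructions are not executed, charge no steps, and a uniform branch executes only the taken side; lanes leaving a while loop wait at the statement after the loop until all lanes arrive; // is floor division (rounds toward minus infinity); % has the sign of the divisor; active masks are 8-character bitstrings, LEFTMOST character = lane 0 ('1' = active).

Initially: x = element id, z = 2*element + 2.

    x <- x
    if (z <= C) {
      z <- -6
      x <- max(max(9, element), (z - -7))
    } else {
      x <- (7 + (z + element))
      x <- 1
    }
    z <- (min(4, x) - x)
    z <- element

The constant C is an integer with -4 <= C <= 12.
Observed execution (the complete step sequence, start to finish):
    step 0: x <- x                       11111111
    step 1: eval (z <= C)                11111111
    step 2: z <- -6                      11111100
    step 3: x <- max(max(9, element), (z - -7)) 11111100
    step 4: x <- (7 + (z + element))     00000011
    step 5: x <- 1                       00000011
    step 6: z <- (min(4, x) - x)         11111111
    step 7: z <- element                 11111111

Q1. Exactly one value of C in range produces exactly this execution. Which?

Answer: C = 12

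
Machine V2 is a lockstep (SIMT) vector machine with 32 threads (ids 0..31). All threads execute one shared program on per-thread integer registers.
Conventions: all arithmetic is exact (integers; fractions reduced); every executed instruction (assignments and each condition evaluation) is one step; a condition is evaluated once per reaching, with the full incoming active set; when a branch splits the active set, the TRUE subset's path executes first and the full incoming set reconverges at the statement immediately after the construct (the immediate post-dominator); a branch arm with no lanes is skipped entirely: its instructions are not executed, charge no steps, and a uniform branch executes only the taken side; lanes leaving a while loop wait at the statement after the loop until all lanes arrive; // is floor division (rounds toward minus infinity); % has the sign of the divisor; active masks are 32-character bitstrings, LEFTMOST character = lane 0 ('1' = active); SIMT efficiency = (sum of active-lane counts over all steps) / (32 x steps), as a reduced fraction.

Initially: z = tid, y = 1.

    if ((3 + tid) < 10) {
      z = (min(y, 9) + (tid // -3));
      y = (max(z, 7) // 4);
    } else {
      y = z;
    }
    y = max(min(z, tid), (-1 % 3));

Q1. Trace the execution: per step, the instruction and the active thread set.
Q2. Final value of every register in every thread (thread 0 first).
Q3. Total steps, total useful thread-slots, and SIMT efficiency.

step 0: eval ((3 + tid) < 10)        11111111111111111111111111111111
step 1: z <- (min(y, 9) + (tid // -3)) 11111110000000000000000000000000
step 2: y <- (max(z, 7) // 4)        11111110000000000000000000000000
step 3: y <- z                       00000001111111111111111111111111
step 4: y <- max(min(z, tid), (-1 % 3)) 11111111111111111111111111111111

Answer: 5 steps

z: 1,0,0,0,-1,-1,-1,7,8,9,10,11,12,13,14,15,16,17,18,19,20,21,22,23,24,25,26,27,28,29,30,31
y: 2,2,2,2,2,2,2,7,8,9,10,11,12,13,14,15,16,17,18,19,20,21,22,23,24,25,26,27,28,29,30,31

steps = 5; useful = 103; efficiency = 103/160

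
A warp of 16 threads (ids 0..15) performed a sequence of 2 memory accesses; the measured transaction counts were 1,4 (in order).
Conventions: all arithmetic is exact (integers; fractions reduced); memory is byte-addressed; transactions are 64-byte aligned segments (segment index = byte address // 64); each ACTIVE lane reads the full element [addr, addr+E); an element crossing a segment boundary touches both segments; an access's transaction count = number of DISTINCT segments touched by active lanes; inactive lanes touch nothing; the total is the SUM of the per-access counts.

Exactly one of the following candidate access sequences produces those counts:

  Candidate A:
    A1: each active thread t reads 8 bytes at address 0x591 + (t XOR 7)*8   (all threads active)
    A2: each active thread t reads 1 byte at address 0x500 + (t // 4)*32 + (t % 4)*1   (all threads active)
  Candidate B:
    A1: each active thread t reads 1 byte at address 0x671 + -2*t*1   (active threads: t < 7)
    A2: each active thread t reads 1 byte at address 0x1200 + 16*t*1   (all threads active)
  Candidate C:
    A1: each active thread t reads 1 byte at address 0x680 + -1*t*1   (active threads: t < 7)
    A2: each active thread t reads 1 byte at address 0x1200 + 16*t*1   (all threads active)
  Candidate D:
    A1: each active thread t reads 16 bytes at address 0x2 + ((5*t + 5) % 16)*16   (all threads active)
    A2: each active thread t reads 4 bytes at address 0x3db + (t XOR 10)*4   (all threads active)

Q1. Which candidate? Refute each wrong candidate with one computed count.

A: A1 gives 3 transactions, not 1
C: A1 gives 2 transactions, not 1
D: A1 gives 5 transactions, not 1
B: all counts match (1,4)

Answer: B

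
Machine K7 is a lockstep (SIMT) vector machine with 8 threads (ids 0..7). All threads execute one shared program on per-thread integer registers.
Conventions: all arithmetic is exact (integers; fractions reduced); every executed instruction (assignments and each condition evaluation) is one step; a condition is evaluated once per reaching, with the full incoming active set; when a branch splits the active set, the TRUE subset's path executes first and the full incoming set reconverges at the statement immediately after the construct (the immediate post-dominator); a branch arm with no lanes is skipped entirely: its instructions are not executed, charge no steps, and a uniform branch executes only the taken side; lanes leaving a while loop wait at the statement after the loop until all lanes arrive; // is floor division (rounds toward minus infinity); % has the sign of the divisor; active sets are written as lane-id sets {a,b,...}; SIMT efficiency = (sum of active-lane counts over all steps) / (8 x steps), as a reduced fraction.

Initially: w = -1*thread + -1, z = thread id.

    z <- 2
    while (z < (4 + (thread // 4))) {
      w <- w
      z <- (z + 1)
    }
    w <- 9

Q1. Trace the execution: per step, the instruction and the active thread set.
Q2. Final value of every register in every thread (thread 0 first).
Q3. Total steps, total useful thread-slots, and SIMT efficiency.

step 0: z <- 2                       {0,1,2,3,4,5,6,7}
step 1: eval (z < (4 + (thread // 4))) {0,1,2,3,4,5,6,7}
step 2: w <- w                       {0,1,2,3,4,5,6,7}
step 3: z <- (z + 1)                 {0,1,2,3,4,5,6,7}
step 4: eval (z < (4 + (thread // 4))) {0,1,2,3,4,5,6,7}
step 5: w <- w                       {0,1,2,3,4,5,6,7}
step 6: z <- (z + 1)                 {0,1,2,3,4,5,6,7}
step 7: eval (z < (4 + (thread // 4))) {0,1,2,3,4,5,6,7}
step 8: w <- w                       {4,5,6,7}
step 9: z <- (z + 1)                 {4,5,6,7}
step 10: eval (z < (4 + (thread // 4))) {4,5,6,7}
step 11: w <- 9                       {0,1,2,3,4,5,6,7}

Answer: 12 steps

w: 9,9,9,9,9,9,9,9
z: 4,4,4,4,5,5,5,5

steps = 12; useful = 84; efficiency = 84/96 = 7/8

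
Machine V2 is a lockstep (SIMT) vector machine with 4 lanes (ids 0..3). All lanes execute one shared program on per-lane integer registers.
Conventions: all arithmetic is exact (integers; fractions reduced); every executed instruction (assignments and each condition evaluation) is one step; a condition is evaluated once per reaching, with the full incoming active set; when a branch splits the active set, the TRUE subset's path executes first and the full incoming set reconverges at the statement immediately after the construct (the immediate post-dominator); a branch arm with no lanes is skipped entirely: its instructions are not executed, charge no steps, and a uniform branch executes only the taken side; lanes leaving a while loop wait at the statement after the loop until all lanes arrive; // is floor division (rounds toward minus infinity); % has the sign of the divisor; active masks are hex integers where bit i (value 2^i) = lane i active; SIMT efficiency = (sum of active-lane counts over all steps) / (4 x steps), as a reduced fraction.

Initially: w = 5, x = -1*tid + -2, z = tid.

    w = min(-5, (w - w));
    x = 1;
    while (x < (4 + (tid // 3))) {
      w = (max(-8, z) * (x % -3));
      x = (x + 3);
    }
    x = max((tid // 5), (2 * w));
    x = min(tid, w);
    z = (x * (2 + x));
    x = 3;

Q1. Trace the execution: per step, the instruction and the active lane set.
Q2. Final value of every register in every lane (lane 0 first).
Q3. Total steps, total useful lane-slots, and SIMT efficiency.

step 0: w <- min(-5, (w - w))        0xf
step 1: x <- 1                       0xf
step 2: eval (x < (4 + (tid // 3)))  0xf
step 3: w <- (max(-8, z) * (x % -3)) 0xf
step 4: x <- (x + 3)                 0xf
step 5: eval (x < (4 + (tid // 3)))  0xf
step 6: w <- (max(-8, z) * (x % -3)) 0x8
step 7: x <- (x + 3)                 0x8
step 8: eval (x < (4 + (tid // 3)))  0x8
step 9: x <- max((tid // 5), (2 * w)) 0xf
step 10: x <- min(tid, w)             0xf
step 11: z <- (x * (2 + x))           0xf
step 12: x <- 3                       0xf

Answer: 13 steps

w: 0,-2,-4,-6
x: 3,3,3,3
z: 0,0,8,24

steps = 13; useful = 43; efficiency = 43/52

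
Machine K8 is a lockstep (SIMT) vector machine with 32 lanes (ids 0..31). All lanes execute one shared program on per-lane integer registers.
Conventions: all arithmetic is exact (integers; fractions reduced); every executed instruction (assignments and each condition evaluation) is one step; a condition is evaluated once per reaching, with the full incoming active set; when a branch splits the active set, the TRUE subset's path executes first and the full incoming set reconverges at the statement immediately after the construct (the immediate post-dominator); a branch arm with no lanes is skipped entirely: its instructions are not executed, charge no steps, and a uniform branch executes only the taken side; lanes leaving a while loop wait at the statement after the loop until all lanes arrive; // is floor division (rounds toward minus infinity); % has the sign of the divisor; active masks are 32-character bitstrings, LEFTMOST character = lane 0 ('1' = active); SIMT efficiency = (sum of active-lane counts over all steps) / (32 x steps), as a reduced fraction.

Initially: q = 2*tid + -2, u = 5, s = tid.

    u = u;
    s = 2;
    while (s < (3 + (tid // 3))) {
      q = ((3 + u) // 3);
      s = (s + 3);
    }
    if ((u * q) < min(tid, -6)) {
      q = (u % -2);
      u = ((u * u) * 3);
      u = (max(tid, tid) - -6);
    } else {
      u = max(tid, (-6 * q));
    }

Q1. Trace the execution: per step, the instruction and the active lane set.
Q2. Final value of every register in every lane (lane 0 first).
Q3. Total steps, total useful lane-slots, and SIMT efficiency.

step 0: u <- u                       11111111111111111111111111111111
step 1: s <- 2                       11111111111111111111111111111111
step 2: eval (s < (3 + (tid // 3)))  11111111111111111111111111111111
step 3: q <- ((3 + u) // 3)          11111111111111111111111111111111
step 4: s <- (s + 3)                 11111111111111111111111111111111
step 5: eval (s < (3 + (tid // 3)))  11111111111111111111111111111111
step 6: q <- ((3 + u) // 3)          00000000011111111111111111111111
step 7: s <- (s + 3)                 00000000011111111111111111111111
step 8: eval (s < (3 + (tid // 3)))  00000000011111111111111111111111
step 9: q <- ((3 + u) // 3)          00000000000000000011111111111111
step 10: s <- (s + 3)                 00000000000000000011111111111111
step 11: eval (s < (3 + (tid // 3)))  00000000000000000011111111111111
step 12: q <- ((3 + u) // 3)          00000000000000000000000000011111
step 13: s <- (s + 3)                 00000000000000000000000000011111
step 14: eval (s < (3 + (tid // 3)))  00000000000000000000000000011111
step 15: eval ((u * q) < min(tid, -6)) 11111111111111111111111111111111
step 16: u <- max(tid, (-6 * q))      11111111111111111111111111111111

Answer: 17 steps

q: 2,2,2,2,2,2,2,2,2,2,2,2,2,2,2,2,2,2,2,2,2,2,2,2,2,2,2,2,2,2,2,2
u: 0,1,2,3,4,5,6,7,8,9,10,11,12,13,14,15,16,17,18,19,20,21,22,23,24,25,26,27,28,29,30,31
s: 5,5,5,5,5,5,5,5,5,8,8,8,8,8,8,8,8,8,11,11,11,11,11,11,11,11,11,14,14,14,14,14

steps = 17; useful = 382; efficiency = 382/544 = 191/272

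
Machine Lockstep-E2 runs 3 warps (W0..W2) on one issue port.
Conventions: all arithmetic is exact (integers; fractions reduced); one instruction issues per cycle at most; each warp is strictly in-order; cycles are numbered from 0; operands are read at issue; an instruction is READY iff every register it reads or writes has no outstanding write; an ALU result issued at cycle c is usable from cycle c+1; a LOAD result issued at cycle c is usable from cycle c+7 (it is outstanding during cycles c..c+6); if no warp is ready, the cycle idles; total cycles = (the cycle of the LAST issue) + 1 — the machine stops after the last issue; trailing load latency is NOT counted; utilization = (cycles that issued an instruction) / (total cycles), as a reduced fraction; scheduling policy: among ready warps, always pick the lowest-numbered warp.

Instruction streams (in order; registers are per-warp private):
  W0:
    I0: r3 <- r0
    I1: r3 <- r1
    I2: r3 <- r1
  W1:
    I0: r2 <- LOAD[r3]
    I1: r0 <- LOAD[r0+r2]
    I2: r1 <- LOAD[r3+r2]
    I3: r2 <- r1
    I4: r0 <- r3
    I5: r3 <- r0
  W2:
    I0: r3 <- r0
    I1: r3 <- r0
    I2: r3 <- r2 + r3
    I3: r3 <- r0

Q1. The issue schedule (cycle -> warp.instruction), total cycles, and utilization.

cycle 0: W0.I0
cycle 1: W0.I1
cycle 2: W0.I2
cycle 3: W1.I0
cycle 4: W2.I0
cycle 5: W2.I1
cycle 6: W2.I2
cycle 7: W2.I3
cycle 8: idle
cycle 9: idle
cycle 10: W1.I1
cycle 11: W1.I2
cycle 12: idle
cycle 13: idle
cycle 14: idle
cycle 15: idle
cycle 16: idle
cycle 17: idle
cycle 18: W1.I3
cycle 19: W1.I4
cycle 20: W1.I5

Answer: 21 cycles, utilization 13/21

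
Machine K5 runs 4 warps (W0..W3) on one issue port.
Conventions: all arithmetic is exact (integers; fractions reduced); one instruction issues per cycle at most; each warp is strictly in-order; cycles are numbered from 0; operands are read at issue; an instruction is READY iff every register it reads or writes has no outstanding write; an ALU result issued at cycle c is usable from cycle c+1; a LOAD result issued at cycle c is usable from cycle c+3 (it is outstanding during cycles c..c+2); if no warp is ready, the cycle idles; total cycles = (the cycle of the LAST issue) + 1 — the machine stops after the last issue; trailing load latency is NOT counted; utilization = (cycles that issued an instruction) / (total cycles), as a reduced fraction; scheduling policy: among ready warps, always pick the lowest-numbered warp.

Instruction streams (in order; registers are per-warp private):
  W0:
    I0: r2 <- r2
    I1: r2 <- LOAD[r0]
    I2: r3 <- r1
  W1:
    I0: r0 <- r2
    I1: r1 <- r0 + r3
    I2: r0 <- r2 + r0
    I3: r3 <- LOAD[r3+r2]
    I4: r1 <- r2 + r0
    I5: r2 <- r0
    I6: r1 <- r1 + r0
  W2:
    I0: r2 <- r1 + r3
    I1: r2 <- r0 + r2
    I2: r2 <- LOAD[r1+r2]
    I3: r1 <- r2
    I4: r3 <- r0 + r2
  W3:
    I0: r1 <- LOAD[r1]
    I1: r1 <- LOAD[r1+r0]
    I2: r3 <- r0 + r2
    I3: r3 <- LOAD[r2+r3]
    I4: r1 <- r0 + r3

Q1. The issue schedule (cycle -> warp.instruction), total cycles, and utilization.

cycle 0: W0.I0
cycle 1: W0.I1
cycle 2: W0.I2
cycle 3: W1.I0
cycle 4: W1.I1
cycle 5: W1.I2
cycle 6: W1.I3
cycle 7: W1.I4
cycle 8: W1.I5
cycle 9: W1.I6
cycle 10: W2.I0
cycle 11: W2.I1
cycle 12: W2.I2
cycle 13: W3.I0
cycle 14: idle
cycle 15: W2.I3
cycle 16: W2.I4
cycle 17: W3.I1
cycle 18: W3.I2
cycle 19: W3.I3
cycle 20: idle
cycle 21: idle
cycle 22: W3.I4

Answer: 23 cycles, utilization 20/23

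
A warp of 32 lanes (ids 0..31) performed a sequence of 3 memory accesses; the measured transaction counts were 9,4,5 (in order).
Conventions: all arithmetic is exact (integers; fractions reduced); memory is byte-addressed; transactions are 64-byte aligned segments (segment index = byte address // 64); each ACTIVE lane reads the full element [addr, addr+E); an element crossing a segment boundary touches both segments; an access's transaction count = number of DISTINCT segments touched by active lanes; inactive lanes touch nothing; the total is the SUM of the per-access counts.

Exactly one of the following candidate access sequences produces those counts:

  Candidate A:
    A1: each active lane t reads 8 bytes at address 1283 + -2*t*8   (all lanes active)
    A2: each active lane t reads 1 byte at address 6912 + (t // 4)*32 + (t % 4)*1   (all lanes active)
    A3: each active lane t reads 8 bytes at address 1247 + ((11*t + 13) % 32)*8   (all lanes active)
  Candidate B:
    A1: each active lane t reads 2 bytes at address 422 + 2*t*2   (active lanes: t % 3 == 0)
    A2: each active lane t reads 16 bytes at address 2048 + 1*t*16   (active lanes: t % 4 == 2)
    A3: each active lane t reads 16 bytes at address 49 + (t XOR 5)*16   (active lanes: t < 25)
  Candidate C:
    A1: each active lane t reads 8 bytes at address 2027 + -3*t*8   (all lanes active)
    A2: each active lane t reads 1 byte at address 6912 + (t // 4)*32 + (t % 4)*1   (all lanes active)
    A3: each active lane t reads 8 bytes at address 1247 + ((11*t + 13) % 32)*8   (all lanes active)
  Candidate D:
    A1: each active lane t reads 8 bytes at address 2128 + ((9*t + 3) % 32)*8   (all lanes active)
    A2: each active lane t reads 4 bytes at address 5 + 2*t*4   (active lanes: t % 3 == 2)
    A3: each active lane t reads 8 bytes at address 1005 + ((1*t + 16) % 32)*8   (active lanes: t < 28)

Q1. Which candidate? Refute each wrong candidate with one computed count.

B: A1 gives 3 transactions, not 9
C: A1 gives 12 transactions, not 9
D: A1 gives 5 transactions, not 9
A: all counts match (9,4,5)

Answer: A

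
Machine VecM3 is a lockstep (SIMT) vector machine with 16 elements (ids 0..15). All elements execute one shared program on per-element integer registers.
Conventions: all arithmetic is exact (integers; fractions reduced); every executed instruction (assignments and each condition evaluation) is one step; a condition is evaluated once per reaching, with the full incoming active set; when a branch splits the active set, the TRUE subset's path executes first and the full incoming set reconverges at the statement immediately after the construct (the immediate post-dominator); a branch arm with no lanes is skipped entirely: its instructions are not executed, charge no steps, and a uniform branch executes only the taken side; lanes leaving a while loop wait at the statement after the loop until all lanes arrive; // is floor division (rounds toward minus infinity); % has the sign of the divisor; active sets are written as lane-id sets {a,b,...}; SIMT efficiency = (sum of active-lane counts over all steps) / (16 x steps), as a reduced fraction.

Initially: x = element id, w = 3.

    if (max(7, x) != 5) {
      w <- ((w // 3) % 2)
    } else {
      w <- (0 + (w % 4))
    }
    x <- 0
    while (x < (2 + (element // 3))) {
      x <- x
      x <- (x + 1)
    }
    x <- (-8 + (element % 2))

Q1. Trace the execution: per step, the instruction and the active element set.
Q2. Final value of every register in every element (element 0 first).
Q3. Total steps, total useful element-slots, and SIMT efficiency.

step 0: eval (max(7, x) != 5)        {0,1,2,3,4,5,6,7,8,9,10,11,12,13,14,15}
step 1: w <- ((w // 3) % 2)          {0,1,2,3,4,5,6,7,8,9,10,11,12,13,14,15}
step 2: x <- 0                       {0,1,2,3,4,5,6,7,8,9,10,11,12,13,14,15}
step 3: eval (x < (2 + (element // 3))) {0,1,2,3,4,5,6,7,8,9,10,11,12,13,14,15}
step 4: x <- x                       {0,1,2,3,4,5,6,7,8,9,10,11,12,13,14,15}
step 5: x <- (x + 1)                 {0,1,2,3,4,5,6,7,8,9,10,11,12,13,14,15}
step 6: eval (x < (2 + (element // 3))) {0,1,2,3,4,5,6,7,8,9,10,11,12,13,14,15}
step 7: x <- x                       {0,1,2,3,4,5,6,7,8,9,10,11,12,13,14,15}
step 8: x <- (x + 1)                 {0,1,2,3,4,5,6,7,8,9,10,11,12,13,14,15}
step 9: eval (x < (2 + (element // 3))) {0,1,2,3,4,5,6,7,8,9,10,11,12,13,14,15}
step 10: x <- x                       {3,4,5,6,7,8,9,10,11,12,13,14,15}
step 11: x <- (x + 1)                 {3,4,5,6,7,8,9,10,11,12,13,14,15}
step 12: eval (x < (2 + (element // 3))) {3,4,5,6,7,8,9,10,11,12,13,14,15}
step 13: x <- x                       {6,7,8,9,10,11,12,13,14,15}
step 14: x <- (x + 1)                 {6,7,8,9,10,11,12,13,14,15}
step 15: eval (x < (2 + (element // 3))) {6,7,8,9,10,11,12,13,14,15}
step 16: x <- x                       {9,10,11,12,13,14,15}
step 17: x <- (x + 1)                 {9,10,11,12,13,14,15}
step 18: eval (x < (2 + (element // 3))) {9,10,11,12,13,14,15}
step 19: x <- x                       {12,13,14,15}
step 20: x <- (x + 1)                 {12,13,14,15}
step 21: eval (x < (2 + (element // 3))) {12,13,14,15}
step 22: x <- x                       {15}
step 23: x <- (x + 1)                 {15}
step 24: eval (x < (2 + (element // 3))) {15}
step 25: x <- (-8 + (element % 2))    {0,1,2,3,4,5,6,7,8,9,10,11,12,13,14,15}

Answer: 26 steps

x: -8,-7,-8,-7,-8,-7,-8,-7,-8,-7,-8,-7,-8,-7,-8,-7
w: 1,1,1,1,1,1,1,1,1,1,1,1,1,1,1,1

steps = 26; useful = 281; efficiency = 281/416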